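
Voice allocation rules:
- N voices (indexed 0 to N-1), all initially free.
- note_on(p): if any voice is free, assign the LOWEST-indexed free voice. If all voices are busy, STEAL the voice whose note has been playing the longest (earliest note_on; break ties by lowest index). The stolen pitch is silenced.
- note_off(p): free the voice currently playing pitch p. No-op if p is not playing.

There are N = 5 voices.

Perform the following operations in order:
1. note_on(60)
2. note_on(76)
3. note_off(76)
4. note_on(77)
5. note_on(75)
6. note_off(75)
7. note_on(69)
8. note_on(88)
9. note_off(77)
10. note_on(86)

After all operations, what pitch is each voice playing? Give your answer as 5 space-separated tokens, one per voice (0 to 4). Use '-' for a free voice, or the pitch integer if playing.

Op 1: note_on(60): voice 0 is free -> assigned | voices=[60 - - - -]
Op 2: note_on(76): voice 1 is free -> assigned | voices=[60 76 - - -]
Op 3: note_off(76): free voice 1 | voices=[60 - - - -]
Op 4: note_on(77): voice 1 is free -> assigned | voices=[60 77 - - -]
Op 5: note_on(75): voice 2 is free -> assigned | voices=[60 77 75 - -]
Op 6: note_off(75): free voice 2 | voices=[60 77 - - -]
Op 7: note_on(69): voice 2 is free -> assigned | voices=[60 77 69 - -]
Op 8: note_on(88): voice 3 is free -> assigned | voices=[60 77 69 88 -]
Op 9: note_off(77): free voice 1 | voices=[60 - 69 88 -]
Op 10: note_on(86): voice 1 is free -> assigned | voices=[60 86 69 88 -]

Answer: 60 86 69 88 -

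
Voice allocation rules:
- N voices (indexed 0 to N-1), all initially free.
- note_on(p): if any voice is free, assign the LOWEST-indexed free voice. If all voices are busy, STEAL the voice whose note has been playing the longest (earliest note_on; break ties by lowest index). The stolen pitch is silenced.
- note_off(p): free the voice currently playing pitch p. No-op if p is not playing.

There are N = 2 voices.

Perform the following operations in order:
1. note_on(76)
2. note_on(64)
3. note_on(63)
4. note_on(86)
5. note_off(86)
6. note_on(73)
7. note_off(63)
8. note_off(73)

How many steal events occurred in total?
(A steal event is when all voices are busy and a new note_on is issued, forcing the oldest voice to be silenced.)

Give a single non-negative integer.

Answer: 2

Derivation:
Op 1: note_on(76): voice 0 is free -> assigned | voices=[76 -]
Op 2: note_on(64): voice 1 is free -> assigned | voices=[76 64]
Op 3: note_on(63): all voices busy, STEAL voice 0 (pitch 76, oldest) -> assign | voices=[63 64]
Op 4: note_on(86): all voices busy, STEAL voice 1 (pitch 64, oldest) -> assign | voices=[63 86]
Op 5: note_off(86): free voice 1 | voices=[63 -]
Op 6: note_on(73): voice 1 is free -> assigned | voices=[63 73]
Op 7: note_off(63): free voice 0 | voices=[- 73]
Op 8: note_off(73): free voice 1 | voices=[- -]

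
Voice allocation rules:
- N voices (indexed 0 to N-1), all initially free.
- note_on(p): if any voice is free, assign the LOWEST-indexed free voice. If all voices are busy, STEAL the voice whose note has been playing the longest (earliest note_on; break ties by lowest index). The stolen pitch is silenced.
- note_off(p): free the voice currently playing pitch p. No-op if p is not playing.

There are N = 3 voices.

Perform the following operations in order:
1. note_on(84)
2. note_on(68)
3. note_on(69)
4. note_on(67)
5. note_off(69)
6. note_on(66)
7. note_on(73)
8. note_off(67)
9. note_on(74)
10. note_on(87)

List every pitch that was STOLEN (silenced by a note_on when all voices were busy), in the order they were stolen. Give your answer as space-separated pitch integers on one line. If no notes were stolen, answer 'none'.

Answer: 84 68 66

Derivation:
Op 1: note_on(84): voice 0 is free -> assigned | voices=[84 - -]
Op 2: note_on(68): voice 1 is free -> assigned | voices=[84 68 -]
Op 3: note_on(69): voice 2 is free -> assigned | voices=[84 68 69]
Op 4: note_on(67): all voices busy, STEAL voice 0 (pitch 84, oldest) -> assign | voices=[67 68 69]
Op 5: note_off(69): free voice 2 | voices=[67 68 -]
Op 6: note_on(66): voice 2 is free -> assigned | voices=[67 68 66]
Op 7: note_on(73): all voices busy, STEAL voice 1 (pitch 68, oldest) -> assign | voices=[67 73 66]
Op 8: note_off(67): free voice 0 | voices=[- 73 66]
Op 9: note_on(74): voice 0 is free -> assigned | voices=[74 73 66]
Op 10: note_on(87): all voices busy, STEAL voice 2 (pitch 66, oldest) -> assign | voices=[74 73 87]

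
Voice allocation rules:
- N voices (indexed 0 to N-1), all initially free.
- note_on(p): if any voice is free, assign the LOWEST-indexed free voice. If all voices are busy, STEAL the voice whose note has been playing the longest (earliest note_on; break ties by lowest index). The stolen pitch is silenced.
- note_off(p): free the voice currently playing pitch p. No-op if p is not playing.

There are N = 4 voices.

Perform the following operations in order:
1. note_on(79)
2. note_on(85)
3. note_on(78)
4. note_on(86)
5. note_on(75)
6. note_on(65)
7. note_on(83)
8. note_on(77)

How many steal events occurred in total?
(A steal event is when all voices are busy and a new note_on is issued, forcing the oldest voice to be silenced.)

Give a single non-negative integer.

Answer: 4

Derivation:
Op 1: note_on(79): voice 0 is free -> assigned | voices=[79 - - -]
Op 2: note_on(85): voice 1 is free -> assigned | voices=[79 85 - -]
Op 3: note_on(78): voice 2 is free -> assigned | voices=[79 85 78 -]
Op 4: note_on(86): voice 3 is free -> assigned | voices=[79 85 78 86]
Op 5: note_on(75): all voices busy, STEAL voice 0 (pitch 79, oldest) -> assign | voices=[75 85 78 86]
Op 6: note_on(65): all voices busy, STEAL voice 1 (pitch 85, oldest) -> assign | voices=[75 65 78 86]
Op 7: note_on(83): all voices busy, STEAL voice 2 (pitch 78, oldest) -> assign | voices=[75 65 83 86]
Op 8: note_on(77): all voices busy, STEAL voice 3 (pitch 86, oldest) -> assign | voices=[75 65 83 77]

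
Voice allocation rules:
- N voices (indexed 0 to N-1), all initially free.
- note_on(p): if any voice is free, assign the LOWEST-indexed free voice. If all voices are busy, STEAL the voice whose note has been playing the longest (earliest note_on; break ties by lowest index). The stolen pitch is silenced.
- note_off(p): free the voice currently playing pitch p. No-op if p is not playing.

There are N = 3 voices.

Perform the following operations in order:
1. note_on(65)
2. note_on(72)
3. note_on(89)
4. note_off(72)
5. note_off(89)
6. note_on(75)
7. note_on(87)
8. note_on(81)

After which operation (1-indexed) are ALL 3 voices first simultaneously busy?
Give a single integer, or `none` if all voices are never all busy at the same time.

Answer: 3

Derivation:
Op 1: note_on(65): voice 0 is free -> assigned | voices=[65 - -]
Op 2: note_on(72): voice 1 is free -> assigned | voices=[65 72 -]
Op 3: note_on(89): voice 2 is free -> assigned | voices=[65 72 89]
Op 4: note_off(72): free voice 1 | voices=[65 - 89]
Op 5: note_off(89): free voice 2 | voices=[65 - -]
Op 6: note_on(75): voice 1 is free -> assigned | voices=[65 75 -]
Op 7: note_on(87): voice 2 is free -> assigned | voices=[65 75 87]
Op 8: note_on(81): all voices busy, STEAL voice 0 (pitch 65, oldest) -> assign | voices=[81 75 87]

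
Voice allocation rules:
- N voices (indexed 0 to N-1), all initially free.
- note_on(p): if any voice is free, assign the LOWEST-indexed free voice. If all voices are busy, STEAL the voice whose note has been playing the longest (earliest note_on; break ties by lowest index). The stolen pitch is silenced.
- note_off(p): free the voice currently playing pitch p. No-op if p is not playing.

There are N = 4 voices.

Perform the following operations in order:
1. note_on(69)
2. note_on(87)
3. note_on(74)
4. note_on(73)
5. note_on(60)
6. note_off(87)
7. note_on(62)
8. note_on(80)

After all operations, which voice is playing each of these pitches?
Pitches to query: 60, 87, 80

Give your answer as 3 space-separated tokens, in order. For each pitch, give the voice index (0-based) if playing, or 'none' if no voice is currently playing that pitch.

Op 1: note_on(69): voice 0 is free -> assigned | voices=[69 - - -]
Op 2: note_on(87): voice 1 is free -> assigned | voices=[69 87 - -]
Op 3: note_on(74): voice 2 is free -> assigned | voices=[69 87 74 -]
Op 4: note_on(73): voice 3 is free -> assigned | voices=[69 87 74 73]
Op 5: note_on(60): all voices busy, STEAL voice 0 (pitch 69, oldest) -> assign | voices=[60 87 74 73]
Op 6: note_off(87): free voice 1 | voices=[60 - 74 73]
Op 7: note_on(62): voice 1 is free -> assigned | voices=[60 62 74 73]
Op 8: note_on(80): all voices busy, STEAL voice 2 (pitch 74, oldest) -> assign | voices=[60 62 80 73]

Answer: 0 none 2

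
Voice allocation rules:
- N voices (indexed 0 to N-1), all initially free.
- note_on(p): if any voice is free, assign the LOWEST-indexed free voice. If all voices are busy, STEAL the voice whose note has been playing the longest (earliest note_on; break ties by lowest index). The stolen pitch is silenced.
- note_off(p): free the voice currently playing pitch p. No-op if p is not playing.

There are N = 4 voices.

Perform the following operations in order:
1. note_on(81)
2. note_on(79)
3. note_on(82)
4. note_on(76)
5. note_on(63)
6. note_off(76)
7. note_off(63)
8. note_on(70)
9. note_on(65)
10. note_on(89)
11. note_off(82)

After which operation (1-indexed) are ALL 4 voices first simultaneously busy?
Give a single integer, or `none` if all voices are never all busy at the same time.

Answer: 4

Derivation:
Op 1: note_on(81): voice 0 is free -> assigned | voices=[81 - - -]
Op 2: note_on(79): voice 1 is free -> assigned | voices=[81 79 - -]
Op 3: note_on(82): voice 2 is free -> assigned | voices=[81 79 82 -]
Op 4: note_on(76): voice 3 is free -> assigned | voices=[81 79 82 76]
Op 5: note_on(63): all voices busy, STEAL voice 0 (pitch 81, oldest) -> assign | voices=[63 79 82 76]
Op 6: note_off(76): free voice 3 | voices=[63 79 82 -]
Op 7: note_off(63): free voice 0 | voices=[- 79 82 -]
Op 8: note_on(70): voice 0 is free -> assigned | voices=[70 79 82 -]
Op 9: note_on(65): voice 3 is free -> assigned | voices=[70 79 82 65]
Op 10: note_on(89): all voices busy, STEAL voice 1 (pitch 79, oldest) -> assign | voices=[70 89 82 65]
Op 11: note_off(82): free voice 2 | voices=[70 89 - 65]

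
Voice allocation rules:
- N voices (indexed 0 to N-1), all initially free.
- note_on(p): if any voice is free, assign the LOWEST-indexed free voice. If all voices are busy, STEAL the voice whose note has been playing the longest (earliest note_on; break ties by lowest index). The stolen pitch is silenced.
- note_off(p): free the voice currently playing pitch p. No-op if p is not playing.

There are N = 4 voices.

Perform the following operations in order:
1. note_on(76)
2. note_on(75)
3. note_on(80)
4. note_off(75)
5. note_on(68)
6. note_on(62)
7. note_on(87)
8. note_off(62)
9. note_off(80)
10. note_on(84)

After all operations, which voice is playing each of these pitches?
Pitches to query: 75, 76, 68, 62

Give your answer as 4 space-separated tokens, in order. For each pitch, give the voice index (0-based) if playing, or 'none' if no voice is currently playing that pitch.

Answer: none none 1 none

Derivation:
Op 1: note_on(76): voice 0 is free -> assigned | voices=[76 - - -]
Op 2: note_on(75): voice 1 is free -> assigned | voices=[76 75 - -]
Op 3: note_on(80): voice 2 is free -> assigned | voices=[76 75 80 -]
Op 4: note_off(75): free voice 1 | voices=[76 - 80 -]
Op 5: note_on(68): voice 1 is free -> assigned | voices=[76 68 80 -]
Op 6: note_on(62): voice 3 is free -> assigned | voices=[76 68 80 62]
Op 7: note_on(87): all voices busy, STEAL voice 0 (pitch 76, oldest) -> assign | voices=[87 68 80 62]
Op 8: note_off(62): free voice 3 | voices=[87 68 80 -]
Op 9: note_off(80): free voice 2 | voices=[87 68 - -]
Op 10: note_on(84): voice 2 is free -> assigned | voices=[87 68 84 -]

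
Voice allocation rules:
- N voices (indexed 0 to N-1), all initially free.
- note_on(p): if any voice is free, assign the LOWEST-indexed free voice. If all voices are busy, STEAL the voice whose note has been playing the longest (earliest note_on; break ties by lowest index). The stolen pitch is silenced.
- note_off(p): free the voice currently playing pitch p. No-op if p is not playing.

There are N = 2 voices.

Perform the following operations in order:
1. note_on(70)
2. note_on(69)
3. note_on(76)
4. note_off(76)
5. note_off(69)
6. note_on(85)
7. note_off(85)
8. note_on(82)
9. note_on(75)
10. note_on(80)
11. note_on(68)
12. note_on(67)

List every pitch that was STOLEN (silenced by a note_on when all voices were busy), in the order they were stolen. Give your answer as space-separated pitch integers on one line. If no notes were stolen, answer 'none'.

Answer: 70 82 75 80

Derivation:
Op 1: note_on(70): voice 0 is free -> assigned | voices=[70 -]
Op 2: note_on(69): voice 1 is free -> assigned | voices=[70 69]
Op 3: note_on(76): all voices busy, STEAL voice 0 (pitch 70, oldest) -> assign | voices=[76 69]
Op 4: note_off(76): free voice 0 | voices=[- 69]
Op 5: note_off(69): free voice 1 | voices=[- -]
Op 6: note_on(85): voice 0 is free -> assigned | voices=[85 -]
Op 7: note_off(85): free voice 0 | voices=[- -]
Op 8: note_on(82): voice 0 is free -> assigned | voices=[82 -]
Op 9: note_on(75): voice 1 is free -> assigned | voices=[82 75]
Op 10: note_on(80): all voices busy, STEAL voice 0 (pitch 82, oldest) -> assign | voices=[80 75]
Op 11: note_on(68): all voices busy, STEAL voice 1 (pitch 75, oldest) -> assign | voices=[80 68]
Op 12: note_on(67): all voices busy, STEAL voice 0 (pitch 80, oldest) -> assign | voices=[67 68]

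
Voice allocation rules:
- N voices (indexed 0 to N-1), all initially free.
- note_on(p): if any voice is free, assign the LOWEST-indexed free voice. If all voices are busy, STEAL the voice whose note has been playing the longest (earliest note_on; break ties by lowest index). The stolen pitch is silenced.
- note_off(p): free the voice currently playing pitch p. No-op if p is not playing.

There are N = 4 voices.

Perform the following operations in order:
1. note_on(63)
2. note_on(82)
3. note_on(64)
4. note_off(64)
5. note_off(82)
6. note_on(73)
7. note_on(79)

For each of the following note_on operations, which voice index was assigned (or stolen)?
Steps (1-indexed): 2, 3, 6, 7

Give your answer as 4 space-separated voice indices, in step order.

Op 1: note_on(63): voice 0 is free -> assigned | voices=[63 - - -]
Op 2: note_on(82): voice 1 is free -> assigned | voices=[63 82 - -]
Op 3: note_on(64): voice 2 is free -> assigned | voices=[63 82 64 -]
Op 4: note_off(64): free voice 2 | voices=[63 82 - -]
Op 5: note_off(82): free voice 1 | voices=[63 - - -]
Op 6: note_on(73): voice 1 is free -> assigned | voices=[63 73 - -]
Op 7: note_on(79): voice 2 is free -> assigned | voices=[63 73 79 -]

Answer: 1 2 1 2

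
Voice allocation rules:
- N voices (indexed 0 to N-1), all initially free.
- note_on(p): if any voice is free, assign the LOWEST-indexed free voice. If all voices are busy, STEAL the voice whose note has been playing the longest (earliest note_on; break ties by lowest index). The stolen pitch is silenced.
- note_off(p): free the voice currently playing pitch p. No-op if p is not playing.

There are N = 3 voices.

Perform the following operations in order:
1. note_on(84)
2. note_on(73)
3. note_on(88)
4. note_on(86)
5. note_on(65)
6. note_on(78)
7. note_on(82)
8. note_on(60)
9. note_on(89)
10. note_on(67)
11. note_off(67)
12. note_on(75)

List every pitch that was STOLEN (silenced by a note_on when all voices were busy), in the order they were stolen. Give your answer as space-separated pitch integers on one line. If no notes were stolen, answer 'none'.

Op 1: note_on(84): voice 0 is free -> assigned | voices=[84 - -]
Op 2: note_on(73): voice 1 is free -> assigned | voices=[84 73 -]
Op 3: note_on(88): voice 2 is free -> assigned | voices=[84 73 88]
Op 4: note_on(86): all voices busy, STEAL voice 0 (pitch 84, oldest) -> assign | voices=[86 73 88]
Op 5: note_on(65): all voices busy, STEAL voice 1 (pitch 73, oldest) -> assign | voices=[86 65 88]
Op 6: note_on(78): all voices busy, STEAL voice 2 (pitch 88, oldest) -> assign | voices=[86 65 78]
Op 7: note_on(82): all voices busy, STEAL voice 0 (pitch 86, oldest) -> assign | voices=[82 65 78]
Op 8: note_on(60): all voices busy, STEAL voice 1 (pitch 65, oldest) -> assign | voices=[82 60 78]
Op 9: note_on(89): all voices busy, STEAL voice 2 (pitch 78, oldest) -> assign | voices=[82 60 89]
Op 10: note_on(67): all voices busy, STEAL voice 0 (pitch 82, oldest) -> assign | voices=[67 60 89]
Op 11: note_off(67): free voice 0 | voices=[- 60 89]
Op 12: note_on(75): voice 0 is free -> assigned | voices=[75 60 89]

Answer: 84 73 88 86 65 78 82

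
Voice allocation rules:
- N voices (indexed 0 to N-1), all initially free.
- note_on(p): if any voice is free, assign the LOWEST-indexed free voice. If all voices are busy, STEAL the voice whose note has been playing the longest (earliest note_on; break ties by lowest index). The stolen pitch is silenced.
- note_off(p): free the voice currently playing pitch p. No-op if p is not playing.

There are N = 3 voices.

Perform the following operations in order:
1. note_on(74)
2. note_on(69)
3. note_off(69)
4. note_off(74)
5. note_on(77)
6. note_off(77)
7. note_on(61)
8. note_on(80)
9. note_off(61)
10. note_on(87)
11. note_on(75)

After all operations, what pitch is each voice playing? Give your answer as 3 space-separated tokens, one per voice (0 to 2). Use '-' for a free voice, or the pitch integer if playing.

Op 1: note_on(74): voice 0 is free -> assigned | voices=[74 - -]
Op 2: note_on(69): voice 1 is free -> assigned | voices=[74 69 -]
Op 3: note_off(69): free voice 1 | voices=[74 - -]
Op 4: note_off(74): free voice 0 | voices=[- - -]
Op 5: note_on(77): voice 0 is free -> assigned | voices=[77 - -]
Op 6: note_off(77): free voice 0 | voices=[- - -]
Op 7: note_on(61): voice 0 is free -> assigned | voices=[61 - -]
Op 8: note_on(80): voice 1 is free -> assigned | voices=[61 80 -]
Op 9: note_off(61): free voice 0 | voices=[- 80 -]
Op 10: note_on(87): voice 0 is free -> assigned | voices=[87 80 -]
Op 11: note_on(75): voice 2 is free -> assigned | voices=[87 80 75]

Answer: 87 80 75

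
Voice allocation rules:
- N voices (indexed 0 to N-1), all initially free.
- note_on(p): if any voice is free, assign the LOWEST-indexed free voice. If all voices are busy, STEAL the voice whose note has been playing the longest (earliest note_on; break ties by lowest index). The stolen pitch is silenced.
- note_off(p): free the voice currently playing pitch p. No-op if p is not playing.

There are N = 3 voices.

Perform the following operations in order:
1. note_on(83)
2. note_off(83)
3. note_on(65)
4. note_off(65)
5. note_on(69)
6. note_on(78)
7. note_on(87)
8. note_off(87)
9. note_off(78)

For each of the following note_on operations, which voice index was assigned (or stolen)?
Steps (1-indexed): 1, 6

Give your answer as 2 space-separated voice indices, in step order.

Answer: 0 1

Derivation:
Op 1: note_on(83): voice 0 is free -> assigned | voices=[83 - -]
Op 2: note_off(83): free voice 0 | voices=[- - -]
Op 3: note_on(65): voice 0 is free -> assigned | voices=[65 - -]
Op 4: note_off(65): free voice 0 | voices=[- - -]
Op 5: note_on(69): voice 0 is free -> assigned | voices=[69 - -]
Op 6: note_on(78): voice 1 is free -> assigned | voices=[69 78 -]
Op 7: note_on(87): voice 2 is free -> assigned | voices=[69 78 87]
Op 8: note_off(87): free voice 2 | voices=[69 78 -]
Op 9: note_off(78): free voice 1 | voices=[69 - -]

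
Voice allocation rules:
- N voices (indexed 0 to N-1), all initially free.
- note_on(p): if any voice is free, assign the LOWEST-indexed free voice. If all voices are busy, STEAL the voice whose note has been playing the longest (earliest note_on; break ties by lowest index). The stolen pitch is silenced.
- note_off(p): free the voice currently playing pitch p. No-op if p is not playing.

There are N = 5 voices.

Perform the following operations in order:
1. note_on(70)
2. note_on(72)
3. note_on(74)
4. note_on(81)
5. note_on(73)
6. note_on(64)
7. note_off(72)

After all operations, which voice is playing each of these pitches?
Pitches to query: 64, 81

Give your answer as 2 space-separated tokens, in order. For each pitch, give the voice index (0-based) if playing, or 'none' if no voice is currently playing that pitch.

Answer: 0 3

Derivation:
Op 1: note_on(70): voice 0 is free -> assigned | voices=[70 - - - -]
Op 2: note_on(72): voice 1 is free -> assigned | voices=[70 72 - - -]
Op 3: note_on(74): voice 2 is free -> assigned | voices=[70 72 74 - -]
Op 4: note_on(81): voice 3 is free -> assigned | voices=[70 72 74 81 -]
Op 5: note_on(73): voice 4 is free -> assigned | voices=[70 72 74 81 73]
Op 6: note_on(64): all voices busy, STEAL voice 0 (pitch 70, oldest) -> assign | voices=[64 72 74 81 73]
Op 7: note_off(72): free voice 1 | voices=[64 - 74 81 73]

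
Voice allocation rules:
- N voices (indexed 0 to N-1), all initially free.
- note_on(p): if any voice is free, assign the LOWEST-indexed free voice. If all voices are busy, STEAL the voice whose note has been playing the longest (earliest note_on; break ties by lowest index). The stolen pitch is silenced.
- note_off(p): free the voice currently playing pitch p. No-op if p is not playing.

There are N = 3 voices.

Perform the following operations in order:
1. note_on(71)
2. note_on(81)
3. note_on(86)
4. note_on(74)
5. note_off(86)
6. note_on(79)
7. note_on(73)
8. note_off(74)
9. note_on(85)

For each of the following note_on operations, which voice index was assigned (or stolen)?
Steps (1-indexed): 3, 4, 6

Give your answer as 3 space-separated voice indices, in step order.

Op 1: note_on(71): voice 0 is free -> assigned | voices=[71 - -]
Op 2: note_on(81): voice 1 is free -> assigned | voices=[71 81 -]
Op 3: note_on(86): voice 2 is free -> assigned | voices=[71 81 86]
Op 4: note_on(74): all voices busy, STEAL voice 0 (pitch 71, oldest) -> assign | voices=[74 81 86]
Op 5: note_off(86): free voice 2 | voices=[74 81 -]
Op 6: note_on(79): voice 2 is free -> assigned | voices=[74 81 79]
Op 7: note_on(73): all voices busy, STEAL voice 1 (pitch 81, oldest) -> assign | voices=[74 73 79]
Op 8: note_off(74): free voice 0 | voices=[- 73 79]
Op 9: note_on(85): voice 0 is free -> assigned | voices=[85 73 79]

Answer: 2 0 2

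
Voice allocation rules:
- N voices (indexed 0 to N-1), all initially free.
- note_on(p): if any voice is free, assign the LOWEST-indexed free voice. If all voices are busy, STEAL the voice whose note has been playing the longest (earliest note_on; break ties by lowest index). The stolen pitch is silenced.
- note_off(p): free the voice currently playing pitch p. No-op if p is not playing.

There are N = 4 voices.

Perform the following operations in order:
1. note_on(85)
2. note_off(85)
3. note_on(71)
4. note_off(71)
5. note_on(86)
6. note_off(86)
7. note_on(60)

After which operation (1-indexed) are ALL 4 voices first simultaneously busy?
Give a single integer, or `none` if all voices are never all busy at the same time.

Op 1: note_on(85): voice 0 is free -> assigned | voices=[85 - - -]
Op 2: note_off(85): free voice 0 | voices=[- - - -]
Op 3: note_on(71): voice 0 is free -> assigned | voices=[71 - - -]
Op 4: note_off(71): free voice 0 | voices=[- - - -]
Op 5: note_on(86): voice 0 is free -> assigned | voices=[86 - - -]
Op 6: note_off(86): free voice 0 | voices=[- - - -]
Op 7: note_on(60): voice 0 is free -> assigned | voices=[60 - - -]

Answer: none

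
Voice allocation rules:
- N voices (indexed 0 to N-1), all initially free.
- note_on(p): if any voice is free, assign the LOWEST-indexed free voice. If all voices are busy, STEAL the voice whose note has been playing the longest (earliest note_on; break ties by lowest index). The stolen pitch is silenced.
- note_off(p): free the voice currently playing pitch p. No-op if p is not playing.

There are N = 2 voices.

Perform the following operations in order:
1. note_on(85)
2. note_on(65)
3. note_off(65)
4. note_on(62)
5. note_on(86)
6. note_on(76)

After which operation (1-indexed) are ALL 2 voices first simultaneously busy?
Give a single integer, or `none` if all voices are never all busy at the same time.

Answer: 2

Derivation:
Op 1: note_on(85): voice 0 is free -> assigned | voices=[85 -]
Op 2: note_on(65): voice 1 is free -> assigned | voices=[85 65]
Op 3: note_off(65): free voice 1 | voices=[85 -]
Op 4: note_on(62): voice 1 is free -> assigned | voices=[85 62]
Op 5: note_on(86): all voices busy, STEAL voice 0 (pitch 85, oldest) -> assign | voices=[86 62]
Op 6: note_on(76): all voices busy, STEAL voice 1 (pitch 62, oldest) -> assign | voices=[86 76]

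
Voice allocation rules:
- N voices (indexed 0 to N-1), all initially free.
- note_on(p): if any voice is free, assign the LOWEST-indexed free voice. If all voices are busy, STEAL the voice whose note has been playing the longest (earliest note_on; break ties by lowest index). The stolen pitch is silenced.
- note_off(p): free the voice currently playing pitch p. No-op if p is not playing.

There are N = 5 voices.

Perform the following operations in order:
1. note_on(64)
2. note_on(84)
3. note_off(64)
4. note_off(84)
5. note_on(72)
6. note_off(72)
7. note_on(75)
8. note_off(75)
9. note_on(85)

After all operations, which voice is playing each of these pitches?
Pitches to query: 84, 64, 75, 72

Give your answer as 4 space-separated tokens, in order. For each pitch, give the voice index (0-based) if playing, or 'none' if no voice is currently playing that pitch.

Answer: none none none none

Derivation:
Op 1: note_on(64): voice 0 is free -> assigned | voices=[64 - - - -]
Op 2: note_on(84): voice 1 is free -> assigned | voices=[64 84 - - -]
Op 3: note_off(64): free voice 0 | voices=[- 84 - - -]
Op 4: note_off(84): free voice 1 | voices=[- - - - -]
Op 5: note_on(72): voice 0 is free -> assigned | voices=[72 - - - -]
Op 6: note_off(72): free voice 0 | voices=[- - - - -]
Op 7: note_on(75): voice 0 is free -> assigned | voices=[75 - - - -]
Op 8: note_off(75): free voice 0 | voices=[- - - - -]
Op 9: note_on(85): voice 0 is free -> assigned | voices=[85 - - - -]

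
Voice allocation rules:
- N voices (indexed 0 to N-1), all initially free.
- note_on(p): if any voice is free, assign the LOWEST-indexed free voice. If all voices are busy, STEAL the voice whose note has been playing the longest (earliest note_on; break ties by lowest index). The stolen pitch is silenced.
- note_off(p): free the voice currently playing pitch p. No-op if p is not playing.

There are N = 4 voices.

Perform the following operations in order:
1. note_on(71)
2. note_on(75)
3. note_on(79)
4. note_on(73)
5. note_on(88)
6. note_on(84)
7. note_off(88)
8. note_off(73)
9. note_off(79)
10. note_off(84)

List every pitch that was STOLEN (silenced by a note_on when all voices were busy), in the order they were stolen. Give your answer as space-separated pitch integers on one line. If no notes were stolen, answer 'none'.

Answer: 71 75

Derivation:
Op 1: note_on(71): voice 0 is free -> assigned | voices=[71 - - -]
Op 2: note_on(75): voice 1 is free -> assigned | voices=[71 75 - -]
Op 3: note_on(79): voice 2 is free -> assigned | voices=[71 75 79 -]
Op 4: note_on(73): voice 3 is free -> assigned | voices=[71 75 79 73]
Op 5: note_on(88): all voices busy, STEAL voice 0 (pitch 71, oldest) -> assign | voices=[88 75 79 73]
Op 6: note_on(84): all voices busy, STEAL voice 1 (pitch 75, oldest) -> assign | voices=[88 84 79 73]
Op 7: note_off(88): free voice 0 | voices=[- 84 79 73]
Op 8: note_off(73): free voice 3 | voices=[- 84 79 -]
Op 9: note_off(79): free voice 2 | voices=[- 84 - -]
Op 10: note_off(84): free voice 1 | voices=[- - - -]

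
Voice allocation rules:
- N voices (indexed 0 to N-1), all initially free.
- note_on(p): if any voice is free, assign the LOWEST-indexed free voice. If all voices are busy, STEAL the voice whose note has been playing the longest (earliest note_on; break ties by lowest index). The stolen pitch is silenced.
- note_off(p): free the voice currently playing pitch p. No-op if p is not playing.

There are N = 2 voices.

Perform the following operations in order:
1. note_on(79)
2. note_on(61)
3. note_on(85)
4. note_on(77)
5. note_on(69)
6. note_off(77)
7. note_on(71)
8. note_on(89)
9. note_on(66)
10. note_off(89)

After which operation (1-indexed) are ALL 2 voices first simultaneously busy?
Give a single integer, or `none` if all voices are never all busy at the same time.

Op 1: note_on(79): voice 0 is free -> assigned | voices=[79 -]
Op 2: note_on(61): voice 1 is free -> assigned | voices=[79 61]
Op 3: note_on(85): all voices busy, STEAL voice 0 (pitch 79, oldest) -> assign | voices=[85 61]
Op 4: note_on(77): all voices busy, STEAL voice 1 (pitch 61, oldest) -> assign | voices=[85 77]
Op 5: note_on(69): all voices busy, STEAL voice 0 (pitch 85, oldest) -> assign | voices=[69 77]
Op 6: note_off(77): free voice 1 | voices=[69 -]
Op 7: note_on(71): voice 1 is free -> assigned | voices=[69 71]
Op 8: note_on(89): all voices busy, STEAL voice 0 (pitch 69, oldest) -> assign | voices=[89 71]
Op 9: note_on(66): all voices busy, STEAL voice 1 (pitch 71, oldest) -> assign | voices=[89 66]
Op 10: note_off(89): free voice 0 | voices=[- 66]

Answer: 2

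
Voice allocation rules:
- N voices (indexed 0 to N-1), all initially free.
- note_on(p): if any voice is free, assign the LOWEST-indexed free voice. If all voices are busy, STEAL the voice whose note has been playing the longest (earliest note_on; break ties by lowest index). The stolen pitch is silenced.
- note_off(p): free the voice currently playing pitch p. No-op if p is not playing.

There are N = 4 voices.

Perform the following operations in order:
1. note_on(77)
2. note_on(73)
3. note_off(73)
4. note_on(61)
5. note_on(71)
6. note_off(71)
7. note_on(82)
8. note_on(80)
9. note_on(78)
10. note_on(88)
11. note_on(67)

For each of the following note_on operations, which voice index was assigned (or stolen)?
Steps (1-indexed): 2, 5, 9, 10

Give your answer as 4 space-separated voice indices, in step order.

Op 1: note_on(77): voice 0 is free -> assigned | voices=[77 - - -]
Op 2: note_on(73): voice 1 is free -> assigned | voices=[77 73 - -]
Op 3: note_off(73): free voice 1 | voices=[77 - - -]
Op 4: note_on(61): voice 1 is free -> assigned | voices=[77 61 - -]
Op 5: note_on(71): voice 2 is free -> assigned | voices=[77 61 71 -]
Op 6: note_off(71): free voice 2 | voices=[77 61 - -]
Op 7: note_on(82): voice 2 is free -> assigned | voices=[77 61 82 -]
Op 8: note_on(80): voice 3 is free -> assigned | voices=[77 61 82 80]
Op 9: note_on(78): all voices busy, STEAL voice 0 (pitch 77, oldest) -> assign | voices=[78 61 82 80]
Op 10: note_on(88): all voices busy, STEAL voice 1 (pitch 61, oldest) -> assign | voices=[78 88 82 80]
Op 11: note_on(67): all voices busy, STEAL voice 2 (pitch 82, oldest) -> assign | voices=[78 88 67 80]

Answer: 1 2 0 1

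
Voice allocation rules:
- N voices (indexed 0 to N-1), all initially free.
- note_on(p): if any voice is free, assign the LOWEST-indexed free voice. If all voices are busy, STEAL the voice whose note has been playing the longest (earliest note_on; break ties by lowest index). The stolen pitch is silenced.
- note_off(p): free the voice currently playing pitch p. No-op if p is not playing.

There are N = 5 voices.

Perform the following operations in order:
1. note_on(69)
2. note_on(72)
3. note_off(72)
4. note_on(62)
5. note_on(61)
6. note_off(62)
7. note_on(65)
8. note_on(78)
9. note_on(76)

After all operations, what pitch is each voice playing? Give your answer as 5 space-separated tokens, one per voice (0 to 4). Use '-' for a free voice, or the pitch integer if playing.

Op 1: note_on(69): voice 0 is free -> assigned | voices=[69 - - - -]
Op 2: note_on(72): voice 1 is free -> assigned | voices=[69 72 - - -]
Op 3: note_off(72): free voice 1 | voices=[69 - - - -]
Op 4: note_on(62): voice 1 is free -> assigned | voices=[69 62 - - -]
Op 5: note_on(61): voice 2 is free -> assigned | voices=[69 62 61 - -]
Op 6: note_off(62): free voice 1 | voices=[69 - 61 - -]
Op 7: note_on(65): voice 1 is free -> assigned | voices=[69 65 61 - -]
Op 8: note_on(78): voice 3 is free -> assigned | voices=[69 65 61 78 -]
Op 9: note_on(76): voice 4 is free -> assigned | voices=[69 65 61 78 76]

Answer: 69 65 61 78 76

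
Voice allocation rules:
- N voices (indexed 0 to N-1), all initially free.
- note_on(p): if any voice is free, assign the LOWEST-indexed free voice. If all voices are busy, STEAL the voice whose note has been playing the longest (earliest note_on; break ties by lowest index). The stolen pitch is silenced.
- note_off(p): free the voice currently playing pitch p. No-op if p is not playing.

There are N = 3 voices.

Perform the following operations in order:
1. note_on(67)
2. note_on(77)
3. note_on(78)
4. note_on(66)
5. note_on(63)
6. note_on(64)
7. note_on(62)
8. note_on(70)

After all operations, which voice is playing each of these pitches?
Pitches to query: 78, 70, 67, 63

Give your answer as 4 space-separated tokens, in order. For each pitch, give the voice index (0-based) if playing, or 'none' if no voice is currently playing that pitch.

Answer: none 1 none none

Derivation:
Op 1: note_on(67): voice 0 is free -> assigned | voices=[67 - -]
Op 2: note_on(77): voice 1 is free -> assigned | voices=[67 77 -]
Op 3: note_on(78): voice 2 is free -> assigned | voices=[67 77 78]
Op 4: note_on(66): all voices busy, STEAL voice 0 (pitch 67, oldest) -> assign | voices=[66 77 78]
Op 5: note_on(63): all voices busy, STEAL voice 1 (pitch 77, oldest) -> assign | voices=[66 63 78]
Op 6: note_on(64): all voices busy, STEAL voice 2 (pitch 78, oldest) -> assign | voices=[66 63 64]
Op 7: note_on(62): all voices busy, STEAL voice 0 (pitch 66, oldest) -> assign | voices=[62 63 64]
Op 8: note_on(70): all voices busy, STEAL voice 1 (pitch 63, oldest) -> assign | voices=[62 70 64]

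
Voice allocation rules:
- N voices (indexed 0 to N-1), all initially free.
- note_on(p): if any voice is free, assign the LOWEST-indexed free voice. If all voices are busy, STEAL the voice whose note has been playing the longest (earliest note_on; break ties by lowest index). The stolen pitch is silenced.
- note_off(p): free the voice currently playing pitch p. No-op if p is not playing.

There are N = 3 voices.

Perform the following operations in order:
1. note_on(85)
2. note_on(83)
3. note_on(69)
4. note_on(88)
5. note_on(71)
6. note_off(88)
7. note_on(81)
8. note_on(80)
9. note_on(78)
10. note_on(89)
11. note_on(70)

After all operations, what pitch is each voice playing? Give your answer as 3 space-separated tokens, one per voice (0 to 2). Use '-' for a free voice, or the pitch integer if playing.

Answer: 89 78 70

Derivation:
Op 1: note_on(85): voice 0 is free -> assigned | voices=[85 - -]
Op 2: note_on(83): voice 1 is free -> assigned | voices=[85 83 -]
Op 3: note_on(69): voice 2 is free -> assigned | voices=[85 83 69]
Op 4: note_on(88): all voices busy, STEAL voice 0 (pitch 85, oldest) -> assign | voices=[88 83 69]
Op 5: note_on(71): all voices busy, STEAL voice 1 (pitch 83, oldest) -> assign | voices=[88 71 69]
Op 6: note_off(88): free voice 0 | voices=[- 71 69]
Op 7: note_on(81): voice 0 is free -> assigned | voices=[81 71 69]
Op 8: note_on(80): all voices busy, STEAL voice 2 (pitch 69, oldest) -> assign | voices=[81 71 80]
Op 9: note_on(78): all voices busy, STEAL voice 1 (pitch 71, oldest) -> assign | voices=[81 78 80]
Op 10: note_on(89): all voices busy, STEAL voice 0 (pitch 81, oldest) -> assign | voices=[89 78 80]
Op 11: note_on(70): all voices busy, STEAL voice 2 (pitch 80, oldest) -> assign | voices=[89 78 70]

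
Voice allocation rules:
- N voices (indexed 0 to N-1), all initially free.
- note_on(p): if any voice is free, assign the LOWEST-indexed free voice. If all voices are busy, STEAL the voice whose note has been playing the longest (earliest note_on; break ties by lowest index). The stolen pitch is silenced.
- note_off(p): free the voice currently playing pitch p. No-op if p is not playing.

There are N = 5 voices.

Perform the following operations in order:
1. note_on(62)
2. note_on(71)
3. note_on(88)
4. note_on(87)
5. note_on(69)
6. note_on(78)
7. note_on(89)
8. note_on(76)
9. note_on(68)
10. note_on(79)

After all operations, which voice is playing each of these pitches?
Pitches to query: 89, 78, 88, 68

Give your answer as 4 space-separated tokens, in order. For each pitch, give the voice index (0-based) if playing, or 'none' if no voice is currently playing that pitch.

Answer: 1 0 none 3

Derivation:
Op 1: note_on(62): voice 0 is free -> assigned | voices=[62 - - - -]
Op 2: note_on(71): voice 1 is free -> assigned | voices=[62 71 - - -]
Op 3: note_on(88): voice 2 is free -> assigned | voices=[62 71 88 - -]
Op 4: note_on(87): voice 3 is free -> assigned | voices=[62 71 88 87 -]
Op 5: note_on(69): voice 4 is free -> assigned | voices=[62 71 88 87 69]
Op 6: note_on(78): all voices busy, STEAL voice 0 (pitch 62, oldest) -> assign | voices=[78 71 88 87 69]
Op 7: note_on(89): all voices busy, STEAL voice 1 (pitch 71, oldest) -> assign | voices=[78 89 88 87 69]
Op 8: note_on(76): all voices busy, STEAL voice 2 (pitch 88, oldest) -> assign | voices=[78 89 76 87 69]
Op 9: note_on(68): all voices busy, STEAL voice 3 (pitch 87, oldest) -> assign | voices=[78 89 76 68 69]
Op 10: note_on(79): all voices busy, STEAL voice 4 (pitch 69, oldest) -> assign | voices=[78 89 76 68 79]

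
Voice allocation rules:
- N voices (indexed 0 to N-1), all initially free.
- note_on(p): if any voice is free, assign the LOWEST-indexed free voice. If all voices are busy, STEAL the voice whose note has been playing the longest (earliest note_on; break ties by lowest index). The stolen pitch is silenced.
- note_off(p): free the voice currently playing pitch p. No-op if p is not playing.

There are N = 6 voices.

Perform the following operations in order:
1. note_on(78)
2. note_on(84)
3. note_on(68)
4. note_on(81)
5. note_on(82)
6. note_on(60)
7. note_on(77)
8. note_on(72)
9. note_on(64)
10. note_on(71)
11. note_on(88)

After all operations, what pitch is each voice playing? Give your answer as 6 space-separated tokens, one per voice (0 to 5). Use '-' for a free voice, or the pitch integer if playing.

Answer: 77 72 64 71 88 60

Derivation:
Op 1: note_on(78): voice 0 is free -> assigned | voices=[78 - - - - -]
Op 2: note_on(84): voice 1 is free -> assigned | voices=[78 84 - - - -]
Op 3: note_on(68): voice 2 is free -> assigned | voices=[78 84 68 - - -]
Op 4: note_on(81): voice 3 is free -> assigned | voices=[78 84 68 81 - -]
Op 5: note_on(82): voice 4 is free -> assigned | voices=[78 84 68 81 82 -]
Op 6: note_on(60): voice 5 is free -> assigned | voices=[78 84 68 81 82 60]
Op 7: note_on(77): all voices busy, STEAL voice 0 (pitch 78, oldest) -> assign | voices=[77 84 68 81 82 60]
Op 8: note_on(72): all voices busy, STEAL voice 1 (pitch 84, oldest) -> assign | voices=[77 72 68 81 82 60]
Op 9: note_on(64): all voices busy, STEAL voice 2 (pitch 68, oldest) -> assign | voices=[77 72 64 81 82 60]
Op 10: note_on(71): all voices busy, STEAL voice 3 (pitch 81, oldest) -> assign | voices=[77 72 64 71 82 60]
Op 11: note_on(88): all voices busy, STEAL voice 4 (pitch 82, oldest) -> assign | voices=[77 72 64 71 88 60]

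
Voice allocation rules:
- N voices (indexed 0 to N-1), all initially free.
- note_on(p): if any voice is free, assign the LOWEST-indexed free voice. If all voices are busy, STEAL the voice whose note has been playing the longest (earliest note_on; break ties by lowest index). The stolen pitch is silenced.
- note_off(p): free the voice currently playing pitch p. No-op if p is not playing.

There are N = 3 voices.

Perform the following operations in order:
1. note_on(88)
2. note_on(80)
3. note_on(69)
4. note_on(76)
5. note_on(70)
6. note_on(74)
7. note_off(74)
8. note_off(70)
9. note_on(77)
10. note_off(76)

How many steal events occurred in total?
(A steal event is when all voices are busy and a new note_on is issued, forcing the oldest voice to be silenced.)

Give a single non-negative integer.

Op 1: note_on(88): voice 0 is free -> assigned | voices=[88 - -]
Op 2: note_on(80): voice 1 is free -> assigned | voices=[88 80 -]
Op 3: note_on(69): voice 2 is free -> assigned | voices=[88 80 69]
Op 4: note_on(76): all voices busy, STEAL voice 0 (pitch 88, oldest) -> assign | voices=[76 80 69]
Op 5: note_on(70): all voices busy, STEAL voice 1 (pitch 80, oldest) -> assign | voices=[76 70 69]
Op 6: note_on(74): all voices busy, STEAL voice 2 (pitch 69, oldest) -> assign | voices=[76 70 74]
Op 7: note_off(74): free voice 2 | voices=[76 70 -]
Op 8: note_off(70): free voice 1 | voices=[76 - -]
Op 9: note_on(77): voice 1 is free -> assigned | voices=[76 77 -]
Op 10: note_off(76): free voice 0 | voices=[- 77 -]

Answer: 3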